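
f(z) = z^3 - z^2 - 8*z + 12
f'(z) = 3*z^2 - 2*z - 8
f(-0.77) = 17.11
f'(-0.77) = -4.68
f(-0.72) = 16.87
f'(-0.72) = -5.00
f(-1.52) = 18.34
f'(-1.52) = 1.97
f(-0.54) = 15.87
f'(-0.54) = -6.05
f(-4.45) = -60.32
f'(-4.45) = 60.31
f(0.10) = 11.19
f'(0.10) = -8.17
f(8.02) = 399.37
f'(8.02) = 168.92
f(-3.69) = -22.34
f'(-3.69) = 40.23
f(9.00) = 588.00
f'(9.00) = 217.00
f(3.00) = 6.00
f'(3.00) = 13.00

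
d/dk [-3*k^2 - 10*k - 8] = -6*k - 10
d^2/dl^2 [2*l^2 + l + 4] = 4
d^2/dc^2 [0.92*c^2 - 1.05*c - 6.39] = 1.84000000000000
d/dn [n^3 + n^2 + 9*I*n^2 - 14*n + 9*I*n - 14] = 3*n^2 + n*(2 + 18*I) - 14 + 9*I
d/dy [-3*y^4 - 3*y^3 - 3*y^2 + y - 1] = -12*y^3 - 9*y^2 - 6*y + 1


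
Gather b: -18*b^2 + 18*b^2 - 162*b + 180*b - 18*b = 0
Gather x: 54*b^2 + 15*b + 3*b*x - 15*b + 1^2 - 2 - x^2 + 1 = 54*b^2 + 3*b*x - x^2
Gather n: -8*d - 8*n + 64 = -8*d - 8*n + 64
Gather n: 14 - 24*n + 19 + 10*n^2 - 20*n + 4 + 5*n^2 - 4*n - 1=15*n^2 - 48*n + 36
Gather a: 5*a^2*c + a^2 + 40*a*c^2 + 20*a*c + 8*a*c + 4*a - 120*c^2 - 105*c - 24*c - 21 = a^2*(5*c + 1) + a*(40*c^2 + 28*c + 4) - 120*c^2 - 129*c - 21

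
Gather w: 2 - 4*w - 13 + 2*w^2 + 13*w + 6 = 2*w^2 + 9*w - 5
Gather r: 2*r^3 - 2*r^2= 2*r^3 - 2*r^2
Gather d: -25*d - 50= -25*d - 50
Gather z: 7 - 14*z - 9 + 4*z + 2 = -10*z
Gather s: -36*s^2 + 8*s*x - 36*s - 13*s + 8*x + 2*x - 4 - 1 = -36*s^2 + s*(8*x - 49) + 10*x - 5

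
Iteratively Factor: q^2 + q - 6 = (q + 3)*(q - 2)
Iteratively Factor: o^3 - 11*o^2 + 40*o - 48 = (o - 4)*(o^2 - 7*o + 12) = (o - 4)^2*(o - 3)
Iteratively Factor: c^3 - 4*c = (c)*(c^2 - 4) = c*(c - 2)*(c + 2)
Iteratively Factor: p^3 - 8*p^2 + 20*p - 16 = (p - 4)*(p^2 - 4*p + 4) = (p - 4)*(p - 2)*(p - 2)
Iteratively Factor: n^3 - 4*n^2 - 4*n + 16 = (n - 4)*(n^2 - 4) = (n - 4)*(n - 2)*(n + 2)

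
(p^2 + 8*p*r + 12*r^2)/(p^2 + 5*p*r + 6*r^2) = (p + 6*r)/(p + 3*r)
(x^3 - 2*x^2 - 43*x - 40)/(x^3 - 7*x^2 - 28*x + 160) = (x + 1)/(x - 4)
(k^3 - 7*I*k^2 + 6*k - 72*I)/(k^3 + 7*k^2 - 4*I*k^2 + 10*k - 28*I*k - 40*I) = (k^2 - 3*I*k + 18)/(k^2 + 7*k + 10)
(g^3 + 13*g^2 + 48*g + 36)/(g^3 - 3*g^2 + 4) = (g^2 + 12*g + 36)/(g^2 - 4*g + 4)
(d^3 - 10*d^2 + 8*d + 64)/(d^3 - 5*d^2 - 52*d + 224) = (d + 2)/(d + 7)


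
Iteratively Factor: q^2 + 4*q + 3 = (q + 3)*(q + 1)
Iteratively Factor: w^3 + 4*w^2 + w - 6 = (w + 3)*(w^2 + w - 2) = (w + 2)*(w + 3)*(w - 1)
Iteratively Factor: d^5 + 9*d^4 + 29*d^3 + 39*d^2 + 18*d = (d + 3)*(d^4 + 6*d^3 + 11*d^2 + 6*d) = (d + 1)*(d + 3)*(d^3 + 5*d^2 + 6*d) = (d + 1)*(d + 2)*(d + 3)*(d^2 + 3*d) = d*(d + 1)*(d + 2)*(d + 3)*(d + 3)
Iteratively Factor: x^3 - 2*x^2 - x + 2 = (x - 1)*(x^2 - x - 2) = (x - 1)*(x + 1)*(x - 2)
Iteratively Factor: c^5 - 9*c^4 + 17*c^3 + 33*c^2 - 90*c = (c + 2)*(c^4 - 11*c^3 + 39*c^2 - 45*c) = (c - 5)*(c + 2)*(c^3 - 6*c^2 + 9*c) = (c - 5)*(c - 3)*(c + 2)*(c^2 - 3*c) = (c - 5)*(c - 3)^2*(c + 2)*(c)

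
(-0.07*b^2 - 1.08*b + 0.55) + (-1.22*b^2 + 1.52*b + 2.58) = -1.29*b^2 + 0.44*b + 3.13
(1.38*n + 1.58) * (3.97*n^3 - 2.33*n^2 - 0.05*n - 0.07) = 5.4786*n^4 + 3.0572*n^3 - 3.7504*n^2 - 0.1756*n - 0.1106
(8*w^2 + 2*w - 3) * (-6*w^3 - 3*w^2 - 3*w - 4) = -48*w^5 - 36*w^4 - 12*w^3 - 29*w^2 + w + 12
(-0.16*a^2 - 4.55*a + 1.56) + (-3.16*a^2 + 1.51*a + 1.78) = -3.32*a^2 - 3.04*a + 3.34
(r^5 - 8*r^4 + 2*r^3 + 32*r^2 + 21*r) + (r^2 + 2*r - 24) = r^5 - 8*r^4 + 2*r^3 + 33*r^2 + 23*r - 24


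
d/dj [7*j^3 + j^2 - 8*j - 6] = 21*j^2 + 2*j - 8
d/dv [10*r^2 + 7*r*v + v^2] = 7*r + 2*v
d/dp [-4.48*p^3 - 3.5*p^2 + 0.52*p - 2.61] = -13.44*p^2 - 7.0*p + 0.52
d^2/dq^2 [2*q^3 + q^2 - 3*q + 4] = 12*q + 2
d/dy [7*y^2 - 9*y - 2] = 14*y - 9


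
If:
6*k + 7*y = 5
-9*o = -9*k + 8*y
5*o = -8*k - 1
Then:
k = 137/1059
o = -431/1059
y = 213/353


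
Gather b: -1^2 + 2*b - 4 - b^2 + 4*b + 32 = -b^2 + 6*b + 27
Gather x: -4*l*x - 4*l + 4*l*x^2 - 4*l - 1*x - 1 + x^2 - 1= -8*l + x^2*(4*l + 1) + x*(-4*l - 1) - 2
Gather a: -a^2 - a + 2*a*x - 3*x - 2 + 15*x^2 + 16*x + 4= -a^2 + a*(2*x - 1) + 15*x^2 + 13*x + 2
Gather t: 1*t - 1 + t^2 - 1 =t^2 + t - 2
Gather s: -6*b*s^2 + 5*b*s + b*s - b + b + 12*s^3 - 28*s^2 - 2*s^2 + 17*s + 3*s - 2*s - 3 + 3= 12*s^3 + s^2*(-6*b - 30) + s*(6*b + 18)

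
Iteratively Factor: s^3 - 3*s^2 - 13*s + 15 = (s - 5)*(s^2 + 2*s - 3) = (s - 5)*(s + 3)*(s - 1)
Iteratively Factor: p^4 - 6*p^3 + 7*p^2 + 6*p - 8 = (p - 4)*(p^3 - 2*p^2 - p + 2) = (p - 4)*(p - 1)*(p^2 - p - 2) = (p - 4)*(p - 1)*(p + 1)*(p - 2)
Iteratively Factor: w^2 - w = (w - 1)*(w)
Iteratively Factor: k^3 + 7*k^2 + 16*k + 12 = (k + 2)*(k^2 + 5*k + 6) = (k + 2)^2*(k + 3)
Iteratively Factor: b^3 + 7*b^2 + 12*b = (b)*(b^2 + 7*b + 12) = b*(b + 3)*(b + 4)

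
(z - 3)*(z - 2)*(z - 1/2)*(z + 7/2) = z^4 - 2*z^3 - 43*z^2/4 + 107*z/4 - 21/2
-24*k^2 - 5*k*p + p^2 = (-8*k + p)*(3*k + p)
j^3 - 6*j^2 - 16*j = j*(j - 8)*(j + 2)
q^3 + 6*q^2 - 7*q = q*(q - 1)*(q + 7)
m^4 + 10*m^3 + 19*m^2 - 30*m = m*(m - 1)*(m + 5)*(m + 6)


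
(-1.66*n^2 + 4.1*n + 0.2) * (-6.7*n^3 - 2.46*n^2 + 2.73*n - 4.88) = 11.122*n^5 - 23.3864*n^4 - 15.9578*n^3 + 18.8018*n^2 - 19.462*n - 0.976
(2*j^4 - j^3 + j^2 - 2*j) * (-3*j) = -6*j^5 + 3*j^4 - 3*j^3 + 6*j^2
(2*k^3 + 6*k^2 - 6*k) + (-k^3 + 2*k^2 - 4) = k^3 + 8*k^2 - 6*k - 4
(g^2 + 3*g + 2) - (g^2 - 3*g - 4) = 6*g + 6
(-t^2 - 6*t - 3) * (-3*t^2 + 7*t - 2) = 3*t^4 + 11*t^3 - 31*t^2 - 9*t + 6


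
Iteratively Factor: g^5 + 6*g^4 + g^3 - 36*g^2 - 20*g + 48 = (g + 3)*(g^4 + 3*g^3 - 8*g^2 - 12*g + 16) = (g - 1)*(g + 3)*(g^3 + 4*g^2 - 4*g - 16) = (g - 2)*(g - 1)*(g + 3)*(g^2 + 6*g + 8) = (g - 2)*(g - 1)*(g + 2)*(g + 3)*(g + 4)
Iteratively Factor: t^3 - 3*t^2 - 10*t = (t + 2)*(t^2 - 5*t) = t*(t + 2)*(t - 5)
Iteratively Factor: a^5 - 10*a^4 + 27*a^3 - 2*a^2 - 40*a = (a - 2)*(a^4 - 8*a^3 + 11*a^2 + 20*a) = (a - 5)*(a - 2)*(a^3 - 3*a^2 - 4*a) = (a - 5)*(a - 2)*(a + 1)*(a^2 - 4*a) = (a - 5)*(a - 4)*(a - 2)*(a + 1)*(a)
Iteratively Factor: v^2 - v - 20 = (v + 4)*(v - 5)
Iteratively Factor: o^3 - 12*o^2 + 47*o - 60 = (o - 3)*(o^2 - 9*o + 20) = (o - 4)*(o - 3)*(o - 5)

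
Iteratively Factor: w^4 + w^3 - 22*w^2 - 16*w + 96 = (w + 4)*(w^3 - 3*w^2 - 10*w + 24) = (w - 4)*(w + 4)*(w^2 + w - 6) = (w - 4)*(w + 3)*(w + 4)*(w - 2)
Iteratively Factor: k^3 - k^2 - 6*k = (k)*(k^2 - k - 6) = k*(k - 3)*(k + 2)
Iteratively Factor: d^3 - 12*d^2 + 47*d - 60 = (d - 3)*(d^2 - 9*d + 20) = (d - 4)*(d - 3)*(d - 5)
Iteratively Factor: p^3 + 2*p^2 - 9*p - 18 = (p - 3)*(p^2 + 5*p + 6) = (p - 3)*(p + 3)*(p + 2)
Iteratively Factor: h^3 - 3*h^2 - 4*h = (h - 4)*(h^2 + h) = h*(h - 4)*(h + 1)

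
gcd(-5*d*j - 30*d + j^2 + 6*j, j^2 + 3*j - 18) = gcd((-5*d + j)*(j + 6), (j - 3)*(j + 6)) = j + 6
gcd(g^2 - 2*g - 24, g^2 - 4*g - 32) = g + 4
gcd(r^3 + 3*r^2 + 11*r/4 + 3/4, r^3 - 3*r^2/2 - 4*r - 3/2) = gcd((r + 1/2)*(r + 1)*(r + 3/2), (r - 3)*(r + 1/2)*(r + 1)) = r^2 + 3*r/2 + 1/2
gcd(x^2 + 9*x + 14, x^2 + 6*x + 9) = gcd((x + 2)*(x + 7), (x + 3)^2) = 1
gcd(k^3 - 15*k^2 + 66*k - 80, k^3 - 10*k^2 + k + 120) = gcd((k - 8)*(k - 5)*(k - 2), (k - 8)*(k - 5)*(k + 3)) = k^2 - 13*k + 40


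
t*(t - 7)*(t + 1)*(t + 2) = t^4 - 4*t^3 - 19*t^2 - 14*t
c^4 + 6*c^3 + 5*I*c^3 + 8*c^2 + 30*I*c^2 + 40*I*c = c*(c + 2)*(c + 4)*(c + 5*I)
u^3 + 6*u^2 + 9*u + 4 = (u + 1)^2*(u + 4)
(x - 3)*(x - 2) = x^2 - 5*x + 6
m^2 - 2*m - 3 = (m - 3)*(m + 1)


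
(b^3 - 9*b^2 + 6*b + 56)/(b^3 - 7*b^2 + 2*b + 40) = (b - 7)/(b - 5)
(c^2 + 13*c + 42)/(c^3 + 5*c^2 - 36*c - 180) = (c + 7)/(c^2 - c - 30)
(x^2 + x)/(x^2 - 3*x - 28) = x*(x + 1)/(x^2 - 3*x - 28)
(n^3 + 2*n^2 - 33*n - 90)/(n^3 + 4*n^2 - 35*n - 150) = (n + 3)/(n + 5)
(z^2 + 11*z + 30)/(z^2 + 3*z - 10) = (z + 6)/(z - 2)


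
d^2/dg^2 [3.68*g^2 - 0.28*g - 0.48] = 7.36000000000000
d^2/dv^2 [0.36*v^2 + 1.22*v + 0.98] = 0.720000000000000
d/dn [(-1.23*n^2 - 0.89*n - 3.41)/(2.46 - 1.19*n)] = (1.4637*n^2 - 6.0516*n - 6.2473)/(1.4161*n^2 - 5.8548*n + 6.0516)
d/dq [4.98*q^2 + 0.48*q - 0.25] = 9.96*q + 0.48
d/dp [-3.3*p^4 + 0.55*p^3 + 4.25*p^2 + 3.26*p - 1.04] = -13.2*p^3 + 1.65*p^2 + 8.5*p + 3.26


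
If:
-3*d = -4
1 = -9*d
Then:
No Solution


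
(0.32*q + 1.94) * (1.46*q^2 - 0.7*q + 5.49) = 0.4672*q^3 + 2.6084*q^2 + 0.3988*q + 10.6506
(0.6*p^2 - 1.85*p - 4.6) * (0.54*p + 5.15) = 0.324*p^3 + 2.091*p^2 - 12.0115*p - 23.69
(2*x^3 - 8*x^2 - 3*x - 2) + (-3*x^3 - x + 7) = -x^3 - 8*x^2 - 4*x + 5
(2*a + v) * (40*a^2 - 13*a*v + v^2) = 80*a^3 + 14*a^2*v - 11*a*v^2 + v^3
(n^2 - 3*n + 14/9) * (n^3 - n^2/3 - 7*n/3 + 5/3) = n^5 - 10*n^4/3 + 2*n^3/9 + 220*n^2/27 - 233*n/27 + 70/27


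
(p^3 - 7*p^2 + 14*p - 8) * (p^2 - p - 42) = p^5 - 8*p^4 - 21*p^3 + 272*p^2 - 580*p + 336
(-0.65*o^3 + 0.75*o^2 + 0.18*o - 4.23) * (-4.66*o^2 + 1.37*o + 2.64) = 3.029*o^5 - 4.3855*o^4 - 1.5273*o^3 + 21.9384*o^2 - 5.3199*o - 11.1672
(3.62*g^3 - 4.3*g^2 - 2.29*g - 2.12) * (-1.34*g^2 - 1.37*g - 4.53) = -4.8508*g^5 + 0.8026*g^4 - 7.439*g^3 + 25.4571*g^2 + 13.2781*g + 9.6036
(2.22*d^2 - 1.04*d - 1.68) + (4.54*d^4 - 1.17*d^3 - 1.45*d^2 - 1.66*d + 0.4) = 4.54*d^4 - 1.17*d^3 + 0.77*d^2 - 2.7*d - 1.28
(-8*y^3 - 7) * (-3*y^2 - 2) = 24*y^5 + 16*y^3 + 21*y^2 + 14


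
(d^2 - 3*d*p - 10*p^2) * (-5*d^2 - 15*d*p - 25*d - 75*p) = -5*d^4 - 25*d^3 + 95*d^2*p^2 + 150*d*p^3 + 475*d*p^2 + 750*p^3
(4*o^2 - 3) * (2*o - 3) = 8*o^3 - 12*o^2 - 6*o + 9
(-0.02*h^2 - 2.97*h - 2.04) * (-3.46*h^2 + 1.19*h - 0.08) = 0.0692*h^4 + 10.2524*h^3 + 3.5257*h^2 - 2.19*h + 0.1632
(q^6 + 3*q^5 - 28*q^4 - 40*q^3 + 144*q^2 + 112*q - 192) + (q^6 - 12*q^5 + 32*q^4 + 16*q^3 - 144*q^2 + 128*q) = 2*q^6 - 9*q^5 + 4*q^4 - 24*q^3 + 240*q - 192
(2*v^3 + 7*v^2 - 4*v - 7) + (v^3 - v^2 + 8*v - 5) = 3*v^3 + 6*v^2 + 4*v - 12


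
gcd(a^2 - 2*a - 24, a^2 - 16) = a + 4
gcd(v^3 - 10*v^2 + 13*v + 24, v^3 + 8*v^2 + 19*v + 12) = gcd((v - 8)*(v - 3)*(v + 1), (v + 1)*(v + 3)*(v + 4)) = v + 1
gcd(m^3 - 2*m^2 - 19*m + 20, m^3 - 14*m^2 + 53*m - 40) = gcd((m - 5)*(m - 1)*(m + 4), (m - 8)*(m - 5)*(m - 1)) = m^2 - 6*m + 5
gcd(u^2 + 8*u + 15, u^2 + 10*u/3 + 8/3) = 1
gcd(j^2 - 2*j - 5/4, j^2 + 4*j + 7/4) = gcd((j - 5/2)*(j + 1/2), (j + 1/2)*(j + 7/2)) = j + 1/2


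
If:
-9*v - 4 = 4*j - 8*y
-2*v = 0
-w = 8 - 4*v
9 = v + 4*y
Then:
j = 7/2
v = 0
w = -8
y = 9/4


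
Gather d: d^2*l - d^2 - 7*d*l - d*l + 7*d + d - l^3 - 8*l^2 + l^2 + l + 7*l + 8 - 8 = d^2*(l - 1) + d*(8 - 8*l) - l^3 - 7*l^2 + 8*l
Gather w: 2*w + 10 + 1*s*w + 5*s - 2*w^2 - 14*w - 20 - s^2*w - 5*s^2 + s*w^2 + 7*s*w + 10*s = -5*s^2 + 15*s + w^2*(s - 2) + w*(-s^2 + 8*s - 12) - 10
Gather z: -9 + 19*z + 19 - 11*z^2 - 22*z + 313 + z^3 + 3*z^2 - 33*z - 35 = z^3 - 8*z^2 - 36*z + 288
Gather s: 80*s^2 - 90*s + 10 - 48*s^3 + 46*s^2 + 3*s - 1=-48*s^3 + 126*s^2 - 87*s + 9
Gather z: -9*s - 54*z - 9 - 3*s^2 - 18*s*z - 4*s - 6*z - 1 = -3*s^2 - 13*s + z*(-18*s - 60) - 10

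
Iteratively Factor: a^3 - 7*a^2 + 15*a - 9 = (a - 3)*(a^2 - 4*a + 3) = (a - 3)^2*(a - 1)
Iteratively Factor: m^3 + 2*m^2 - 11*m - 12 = (m + 1)*(m^2 + m - 12) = (m + 1)*(m + 4)*(m - 3)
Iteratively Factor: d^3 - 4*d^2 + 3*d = (d - 3)*(d^2 - d) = (d - 3)*(d - 1)*(d)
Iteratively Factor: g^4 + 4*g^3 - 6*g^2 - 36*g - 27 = (g + 1)*(g^3 + 3*g^2 - 9*g - 27) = (g + 1)*(g + 3)*(g^2 - 9) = (g - 3)*(g + 1)*(g + 3)*(g + 3)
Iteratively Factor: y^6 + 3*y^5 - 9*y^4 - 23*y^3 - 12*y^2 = (y)*(y^5 + 3*y^4 - 9*y^3 - 23*y^2 - 12*y) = y*(y + 4)*(y^4 - y^3 - 5*y^2 - 3*y) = y*(y + 1)*(y + 4)*(y^3 - 2*y^2 - 3*y) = y*(y + 1)^2*(y + 4)*(y^2 - 3*y) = y^2*(y + 1)^2*(y + 4)*(y - 3)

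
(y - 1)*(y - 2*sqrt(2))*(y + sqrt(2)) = y^3 - sqrt(2)*y^2 - y^2 - 4*y + sqrt(2)*y + 4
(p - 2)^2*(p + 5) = p^3 + p^2 - 16*p + 20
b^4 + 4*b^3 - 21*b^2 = b^2*(b - 3)*(b + 7)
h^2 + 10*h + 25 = (h + 5)^2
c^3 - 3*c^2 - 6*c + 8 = (c - 4)*(c - 1)*(c + 2)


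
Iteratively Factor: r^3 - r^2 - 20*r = (r)*(r^2 - r - 20) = r*(r + 4)*(r - 5)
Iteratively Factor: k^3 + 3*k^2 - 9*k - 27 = (k + 3)*(k^2 - 9) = (k + 3)^2*(k - 3)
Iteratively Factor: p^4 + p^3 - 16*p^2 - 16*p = (p + 4)*(p^3 - 3*p^2 - 4*p) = p*(p + 4)*(p^2 - 3*p - 4) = p*(p + 1)*(p + 4)*(p - 4)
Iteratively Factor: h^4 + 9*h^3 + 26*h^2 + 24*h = (h + 4)*(h^3 + 5*h^2 + 6*h) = (h + 3)*(h + 4)*(h^2 + 2*h) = (h + 2)*(h + 3)*(h + 4)*(h)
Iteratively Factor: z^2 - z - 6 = (z + 2)*(z - 3)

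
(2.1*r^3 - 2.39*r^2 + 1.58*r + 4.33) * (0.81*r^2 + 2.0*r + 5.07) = 1.701*r^5 + 2.2641*r^4 + 7.1468*r^3 - 5.45*r^2 + 16.6706*r + 21.9531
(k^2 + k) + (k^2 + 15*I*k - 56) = 2*k^2 + k + 15*I*k - 56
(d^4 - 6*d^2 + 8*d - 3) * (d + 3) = d^5 + 3*d^4 - 6*d^3 - 10*d^2 + 21*d - 9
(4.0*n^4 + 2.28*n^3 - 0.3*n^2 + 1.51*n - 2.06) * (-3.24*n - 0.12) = -12.96*n^5 - 7.8672*n^4 + 0.6984*n^3 - 4.8564*n^2 + 6.4932*n + 0.2472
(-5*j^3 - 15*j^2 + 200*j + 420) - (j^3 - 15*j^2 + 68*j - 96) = -6*j^3 + 132*j + 516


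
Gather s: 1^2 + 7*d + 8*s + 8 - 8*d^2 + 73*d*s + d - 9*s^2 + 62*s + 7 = -8*d^2 + 8*d - 9*s^2 + s*(73*d + 70) + 16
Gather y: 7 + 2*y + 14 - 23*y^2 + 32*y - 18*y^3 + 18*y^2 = -18*y^3 - 5*y^2 + 34*y + 21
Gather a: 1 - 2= -1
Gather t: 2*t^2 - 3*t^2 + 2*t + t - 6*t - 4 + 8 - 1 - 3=-t^2 - 3*t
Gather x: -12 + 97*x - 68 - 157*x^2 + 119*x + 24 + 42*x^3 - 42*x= 42*x^3 - 157*x^2 + 174*x - 56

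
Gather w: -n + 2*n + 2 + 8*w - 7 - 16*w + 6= n - 8*w + 1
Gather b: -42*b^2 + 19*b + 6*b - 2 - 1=-42*b^2 + 25*b - 3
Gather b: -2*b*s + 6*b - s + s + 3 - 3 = b*(6 - 2*s)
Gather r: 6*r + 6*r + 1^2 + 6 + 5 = 12*r + 12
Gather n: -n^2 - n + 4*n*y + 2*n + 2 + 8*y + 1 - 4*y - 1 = -n^2 + n*(4*y + 1) + 4*y + 2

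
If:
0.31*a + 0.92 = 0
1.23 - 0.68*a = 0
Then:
No Solution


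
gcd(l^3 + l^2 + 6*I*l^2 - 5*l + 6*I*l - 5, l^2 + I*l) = l + I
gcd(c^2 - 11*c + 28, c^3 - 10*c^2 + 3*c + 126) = c - 7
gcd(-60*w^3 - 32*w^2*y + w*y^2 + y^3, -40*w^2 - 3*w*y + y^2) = 5*w + y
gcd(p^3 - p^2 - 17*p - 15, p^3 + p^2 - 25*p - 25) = p^2 - 4*p - 5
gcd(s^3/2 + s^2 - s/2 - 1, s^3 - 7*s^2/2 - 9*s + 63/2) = 1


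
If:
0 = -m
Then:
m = 0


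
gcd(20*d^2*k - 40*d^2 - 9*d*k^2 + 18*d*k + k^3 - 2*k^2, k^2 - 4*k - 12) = 1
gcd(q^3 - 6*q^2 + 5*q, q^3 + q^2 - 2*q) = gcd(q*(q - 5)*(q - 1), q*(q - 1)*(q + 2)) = q^2 - q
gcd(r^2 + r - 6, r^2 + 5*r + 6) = r + 3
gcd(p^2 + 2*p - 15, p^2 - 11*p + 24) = p - 3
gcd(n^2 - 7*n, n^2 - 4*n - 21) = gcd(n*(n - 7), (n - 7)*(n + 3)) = n - 7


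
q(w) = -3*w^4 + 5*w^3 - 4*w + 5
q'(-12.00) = 22892.00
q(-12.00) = -70795.00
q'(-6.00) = 3128.00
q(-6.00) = -4939.00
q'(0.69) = -0.80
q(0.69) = 3.20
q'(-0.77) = 10.37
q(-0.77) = 4.74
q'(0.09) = -3.89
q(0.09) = 4.64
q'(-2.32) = 226.58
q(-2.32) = -135.07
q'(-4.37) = 1283.89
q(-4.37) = -1488.86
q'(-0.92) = 18.04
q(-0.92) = 2.64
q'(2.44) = -89.02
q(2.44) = -38.46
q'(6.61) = -2814.28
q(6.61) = -4304.41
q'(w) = -12*w^3 + 15*w^2 - 4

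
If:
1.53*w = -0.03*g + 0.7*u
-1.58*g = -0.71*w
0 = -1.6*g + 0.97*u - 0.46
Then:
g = 0.15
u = 0.71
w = 0.32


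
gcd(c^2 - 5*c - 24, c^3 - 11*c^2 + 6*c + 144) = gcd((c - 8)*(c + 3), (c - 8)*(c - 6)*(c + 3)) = c^2 - 5*c - 24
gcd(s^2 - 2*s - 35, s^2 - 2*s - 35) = s^2 - 2*s - 35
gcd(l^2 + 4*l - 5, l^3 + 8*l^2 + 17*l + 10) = l + 5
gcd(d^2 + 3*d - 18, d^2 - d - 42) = d + 6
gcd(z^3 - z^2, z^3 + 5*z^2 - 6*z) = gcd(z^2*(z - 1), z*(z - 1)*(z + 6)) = z^2 - z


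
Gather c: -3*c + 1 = 1 - 3*c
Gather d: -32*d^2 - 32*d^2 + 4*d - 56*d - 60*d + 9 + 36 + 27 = -64*d^2 - 112*d + 72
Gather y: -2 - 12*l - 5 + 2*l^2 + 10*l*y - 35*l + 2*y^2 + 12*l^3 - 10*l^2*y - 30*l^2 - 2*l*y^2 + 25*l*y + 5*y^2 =12*l^3 - 28*l^2 - 47*l + y^2*(7 - 2*l) + y*(-10*l^2 + 35*l) - 7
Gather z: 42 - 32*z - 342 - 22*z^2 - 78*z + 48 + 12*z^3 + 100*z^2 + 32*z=12*z^3 + 78*z^2 - 78*z - 252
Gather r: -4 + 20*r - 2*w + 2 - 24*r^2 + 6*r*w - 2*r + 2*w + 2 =-24*r^2 + r*(6*w + 18)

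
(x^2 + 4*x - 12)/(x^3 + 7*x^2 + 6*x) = (x - 2)/(x*(x + 1))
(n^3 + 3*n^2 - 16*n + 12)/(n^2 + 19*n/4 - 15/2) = 4*(n^2 - 3*n + 2)/(4*n - 5)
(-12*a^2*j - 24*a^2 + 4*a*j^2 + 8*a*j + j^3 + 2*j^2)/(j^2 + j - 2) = (-12*a^2 + 4*a*j + j^2)/(j - 1)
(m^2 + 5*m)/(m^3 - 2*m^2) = (m + 5)/(m*(m - 2))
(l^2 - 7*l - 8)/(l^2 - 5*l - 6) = (l - 8)/(l - 6)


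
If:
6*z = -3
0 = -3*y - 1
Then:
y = -1/3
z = -1/2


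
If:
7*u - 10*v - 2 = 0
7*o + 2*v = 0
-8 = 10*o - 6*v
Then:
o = -8/31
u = 342/217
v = 28/31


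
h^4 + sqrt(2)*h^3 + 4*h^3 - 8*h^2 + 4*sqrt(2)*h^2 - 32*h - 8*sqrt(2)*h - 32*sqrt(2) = (h + 4)*(h - 2*sqrt(2))*(h + sqrt(2))*(h + 2*sqrt(2))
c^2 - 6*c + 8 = (c - 4)*(c - 2)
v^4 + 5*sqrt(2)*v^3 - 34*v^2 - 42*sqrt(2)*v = v*(v - 3*sqrt(2))*(v + sqrt(2))*(v + 7*sqrt(2))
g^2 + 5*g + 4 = (g + 1)*(g + 4)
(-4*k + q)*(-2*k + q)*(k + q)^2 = 8*k^4 + 10*k^3*q - 3*k^2*q^2 - 4*k*q^3 + q^4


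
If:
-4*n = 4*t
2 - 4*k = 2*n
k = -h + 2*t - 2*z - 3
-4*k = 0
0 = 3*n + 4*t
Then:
No Solution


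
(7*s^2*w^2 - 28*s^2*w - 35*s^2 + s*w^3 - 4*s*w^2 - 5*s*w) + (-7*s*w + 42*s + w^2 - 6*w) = 7*s^2*w^2 - 28*s^2*w - 35*s^2 + s*w^3 - 4*s*w^2 - 12*s*w + 42*s + w^2 - 6*w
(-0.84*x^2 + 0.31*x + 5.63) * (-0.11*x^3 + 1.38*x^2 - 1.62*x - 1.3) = 0.0924*x^5 - 1.1933*x^4 + 1.1693*x^3 + 8.3592*x^2 - 9.5236*x - 7.319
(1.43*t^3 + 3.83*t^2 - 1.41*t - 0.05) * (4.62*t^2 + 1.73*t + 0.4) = 6.6066*t^5 + 20.1685*t^4 + 0.6837*t^3 - 1.1383*t^2 - 0.6505*t - 0.02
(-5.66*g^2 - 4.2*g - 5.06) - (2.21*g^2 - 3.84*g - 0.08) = -7.87*g^2 - 0.36*g - 4.98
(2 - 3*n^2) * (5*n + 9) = -15*n^3 - 27*n^2 + 10*n + 18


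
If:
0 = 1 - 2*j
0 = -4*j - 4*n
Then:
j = 1/2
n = -1/2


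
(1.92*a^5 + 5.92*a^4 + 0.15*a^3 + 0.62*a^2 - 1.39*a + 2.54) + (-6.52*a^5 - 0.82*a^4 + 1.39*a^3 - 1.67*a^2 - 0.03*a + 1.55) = -4.6*a^5 + 5.1*a^4 + 1.54*a^3 - 1.05*a^2 - 1.42*a + 4.09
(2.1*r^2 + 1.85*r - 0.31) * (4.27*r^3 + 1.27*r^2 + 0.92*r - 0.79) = 8.967*r^5 + 10.5665*r^4 + 2.9578*r^3 - 0.3507*r^2 - 1.7467*r + 0.2449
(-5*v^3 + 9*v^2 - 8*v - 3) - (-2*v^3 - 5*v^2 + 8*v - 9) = -3*v^3 + 14*v^2 - 16*v + 6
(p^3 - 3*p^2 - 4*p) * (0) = 0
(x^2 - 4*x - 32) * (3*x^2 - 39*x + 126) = 3*x^4 - 51*x^3 + 186*x^2 + 744*x - 4032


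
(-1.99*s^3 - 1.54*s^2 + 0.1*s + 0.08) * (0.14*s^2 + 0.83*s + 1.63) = -0.2786*s^5 - 1.8673*s^4 - 4.5079*s^3 - 2.416*s^2 + 0.2294*s + 0.1304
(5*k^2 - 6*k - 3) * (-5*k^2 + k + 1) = -25*k^4 + 35*k^3 + 14*k^2 - 9*k - 3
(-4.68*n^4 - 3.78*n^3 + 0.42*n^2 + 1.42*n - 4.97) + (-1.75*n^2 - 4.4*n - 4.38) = -4.68*n^4 - 3.78*n^3 - 1.33*n^2 - 2.98*n - 9.35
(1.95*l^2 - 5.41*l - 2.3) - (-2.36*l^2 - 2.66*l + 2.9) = 4.31*l^2 - 2.75*l - 5.2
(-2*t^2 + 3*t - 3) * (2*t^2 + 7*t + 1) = -4*t^4 - 8*t^3 + 13*t^2 - 18*t - 3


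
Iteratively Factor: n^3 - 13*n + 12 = (n - 1)*(n^2 + n - 12) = (n - 3)*(n - 1)*(n + 4)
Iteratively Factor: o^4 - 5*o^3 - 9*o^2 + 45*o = (o - 5)*(o^3 - 9*o) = (o - 5)*(o - 3)*(o^2 + 3*o) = (o - 5)*(o - 3)*(o + 3)*(o)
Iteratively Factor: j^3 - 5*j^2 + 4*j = (j - 1)*(j^2 - 4*j) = j*(j - 1)*(j - 4)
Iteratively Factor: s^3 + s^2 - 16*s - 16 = (s - 4)*(s^2 + 5*s + 4) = (s - 4)*(s + 4)*(s + 1)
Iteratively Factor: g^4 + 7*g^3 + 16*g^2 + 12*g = (g + 2)*(g^3 + 5*g^2 + 6*g) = (g + 2)^2*(g^2 + 3*g) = (g + 2)^2*(g + 3)*(g)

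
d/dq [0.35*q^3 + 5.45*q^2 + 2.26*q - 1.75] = 1.05*q^2 + 10.9*q + 2.26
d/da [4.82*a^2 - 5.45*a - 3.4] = 9.64*a - 5.45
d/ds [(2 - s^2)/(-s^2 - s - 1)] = (s^2 + 6*s + 2)/(s^4 + 2*s^3 + 3*s^2 + 2*s + 1)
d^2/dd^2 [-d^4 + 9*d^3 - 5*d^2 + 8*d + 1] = -12*d^2 + 54*d - 10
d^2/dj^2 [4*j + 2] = 0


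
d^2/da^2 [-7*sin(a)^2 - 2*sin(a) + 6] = 2*sin(a) - 14*cos(2*a)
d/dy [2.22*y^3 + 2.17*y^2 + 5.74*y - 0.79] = 6.66*y^2 + 4.34*y + 5.74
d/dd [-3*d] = -3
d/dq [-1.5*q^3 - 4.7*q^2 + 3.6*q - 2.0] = -4.5*q^2 - 9.4*q + 3.6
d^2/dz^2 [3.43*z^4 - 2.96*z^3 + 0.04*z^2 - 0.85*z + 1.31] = 41.16*z^2 - 17.76*z + 0.08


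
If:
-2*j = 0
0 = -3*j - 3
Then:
No Solution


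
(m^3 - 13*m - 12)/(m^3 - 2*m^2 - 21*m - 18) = (m - 4)/(m - 6)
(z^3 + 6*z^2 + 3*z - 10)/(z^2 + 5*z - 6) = (z^2 + 7*z + 10)/(z + 6)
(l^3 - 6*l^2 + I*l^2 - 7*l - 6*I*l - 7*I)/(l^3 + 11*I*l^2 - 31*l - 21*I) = (l^2 - 6*l - 7)/(l^2 + 10*I*l - 21)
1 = 1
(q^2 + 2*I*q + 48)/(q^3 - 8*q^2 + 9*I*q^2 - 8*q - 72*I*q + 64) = (q - 6*I)/(q^2 + q*(-8 + I) - 8*I)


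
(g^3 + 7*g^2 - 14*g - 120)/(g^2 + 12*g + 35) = (g^2 + 2*g - 24)/(g + 7)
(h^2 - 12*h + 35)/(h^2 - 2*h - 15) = (h - 7)/(h + 3)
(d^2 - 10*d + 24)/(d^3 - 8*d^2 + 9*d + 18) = (d - 4)/(d^2 - 2*d - 3)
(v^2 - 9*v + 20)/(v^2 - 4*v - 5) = (v - 4)/(v + 1)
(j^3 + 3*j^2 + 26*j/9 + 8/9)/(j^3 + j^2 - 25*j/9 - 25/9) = (9*j^2 + 18*j + 8)/(9*j^2 - 25)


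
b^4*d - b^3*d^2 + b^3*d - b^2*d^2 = b^2*(b - d)*(b*d + d)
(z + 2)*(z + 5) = z^2 + 7*z + 10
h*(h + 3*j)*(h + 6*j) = h^3 + 9*h^2*j + 18*h*j^2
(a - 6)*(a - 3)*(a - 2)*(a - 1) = a^4 - 12*a^3 + 47*a^2 - 72*a + 36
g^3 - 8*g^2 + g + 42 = (g - 7)*(g - 3)*(g + 2)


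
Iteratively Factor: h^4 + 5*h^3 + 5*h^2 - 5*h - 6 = (h + 2)*(h^3 + 3*h^2 - h - 3) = (h - 1)*(h + 2)*(h^2 + 4*h + 3) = (h - 1)*(h + 2)*(h + 3)*(h + 1)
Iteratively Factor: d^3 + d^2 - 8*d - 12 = (d + 2)*(d^2 - d - 6) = (d - 3)*(d + 2)*(d + 2)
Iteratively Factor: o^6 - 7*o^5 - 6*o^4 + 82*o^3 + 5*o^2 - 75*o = (o - 1)*(o^5 - 6*o^4 - 12*o^3 + 70*o^2 + 75*o) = o*(o - 1)*(o^4 - 6*o^3 - 12*o^2 + 70*o + 75) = o*(o - 5)*(o - 1)*(o^3 - o^2 - 17*o - 15) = o*(o - 5)*(o - 1)*(o + 1)*(o^2 - 2*o - 15) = o*(o - 5)^2*(o - 1)*(o + 1)*(o + 3)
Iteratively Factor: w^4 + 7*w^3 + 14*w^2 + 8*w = (w + 4)*(w^3 + 3*w^2 + 2*w) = w*(w + 4)*(w^2 + 3*w + 2) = w*(w + 2)*(w + 4)*(w + 1)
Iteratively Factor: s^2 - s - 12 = (s + 3)*(s - 4)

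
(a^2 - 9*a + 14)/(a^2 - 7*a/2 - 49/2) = 2*(a - 2)/(2*a + 7)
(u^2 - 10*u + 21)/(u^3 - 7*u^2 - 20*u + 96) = (u - 7)/(u^2 - 4*u - 32)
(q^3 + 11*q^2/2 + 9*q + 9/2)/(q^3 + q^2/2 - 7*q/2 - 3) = (q + 3)/(q - 2)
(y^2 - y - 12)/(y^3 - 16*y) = (y + 3)/(y*(y + 4))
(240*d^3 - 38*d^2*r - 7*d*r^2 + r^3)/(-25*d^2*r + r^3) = (-48*d^2 - 2*d*r + r^2)/(r*(5*d + r))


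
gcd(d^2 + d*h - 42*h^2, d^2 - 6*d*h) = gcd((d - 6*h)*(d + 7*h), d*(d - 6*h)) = d - 6*h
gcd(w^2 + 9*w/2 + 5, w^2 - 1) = 1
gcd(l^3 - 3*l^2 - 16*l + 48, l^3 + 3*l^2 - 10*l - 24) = l^2 + l - 12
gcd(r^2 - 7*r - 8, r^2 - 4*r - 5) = r + 1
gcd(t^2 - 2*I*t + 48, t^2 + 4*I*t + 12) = t + 6*I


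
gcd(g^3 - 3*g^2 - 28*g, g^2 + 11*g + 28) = g + 4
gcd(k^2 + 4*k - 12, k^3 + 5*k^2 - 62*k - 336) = k + 6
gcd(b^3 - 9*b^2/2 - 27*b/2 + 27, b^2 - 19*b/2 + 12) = b - 3/2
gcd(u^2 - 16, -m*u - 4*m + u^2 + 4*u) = u + 4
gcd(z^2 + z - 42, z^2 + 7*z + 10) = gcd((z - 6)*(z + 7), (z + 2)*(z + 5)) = 1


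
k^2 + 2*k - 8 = (k - 2)*(k + 4)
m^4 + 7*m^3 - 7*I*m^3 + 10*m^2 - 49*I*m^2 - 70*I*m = m*(m + 2)*(m + 5)*(m - 7*I)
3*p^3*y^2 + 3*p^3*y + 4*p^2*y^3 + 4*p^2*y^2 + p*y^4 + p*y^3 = y*(p + y)*(3*p + y)*(p*y + p)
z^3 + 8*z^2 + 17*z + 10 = (z + 1)*(z + 2)*(z + 5)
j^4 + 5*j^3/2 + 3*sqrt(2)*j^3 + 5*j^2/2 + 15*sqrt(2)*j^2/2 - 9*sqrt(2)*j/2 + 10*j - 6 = (j - 1/2)*(j + 3)*(j + sqrt(2))*(j + 2*sqrt(2))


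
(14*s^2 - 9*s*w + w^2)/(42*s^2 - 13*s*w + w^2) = (2*s - w)/(6*s - w)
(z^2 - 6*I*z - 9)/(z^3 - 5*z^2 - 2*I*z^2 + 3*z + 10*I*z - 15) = (z - 3*I)/(z^2 + z*(-5 + I) - 5*I)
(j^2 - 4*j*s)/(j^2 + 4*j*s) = (j - 4*s)/(j + 4*s)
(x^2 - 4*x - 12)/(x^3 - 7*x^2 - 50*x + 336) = (x + 2)/(x^2 - x - 56)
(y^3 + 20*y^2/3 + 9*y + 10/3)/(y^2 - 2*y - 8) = (3*y^3 + 20*y^2 + 27*y + 10)/(3*(y^2 - 2*y - 8))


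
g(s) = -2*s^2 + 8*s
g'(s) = 8 - 4*s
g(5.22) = -12.74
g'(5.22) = -12.88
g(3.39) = 4.14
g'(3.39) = -5.56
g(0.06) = 0.47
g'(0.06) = 7.76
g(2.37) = 7.73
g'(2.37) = -1.48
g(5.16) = -11.97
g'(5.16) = -12.64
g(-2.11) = -25.78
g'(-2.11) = 16.44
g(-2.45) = -31.60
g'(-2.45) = 17.80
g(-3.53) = -53.16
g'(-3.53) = 22.12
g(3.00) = 6.00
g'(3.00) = -4.00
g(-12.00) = -384.00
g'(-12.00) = 56.00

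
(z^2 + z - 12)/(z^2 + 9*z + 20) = (z - 3)/(z + 5)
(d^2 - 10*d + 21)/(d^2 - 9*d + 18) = (d - 7)/(d - 6)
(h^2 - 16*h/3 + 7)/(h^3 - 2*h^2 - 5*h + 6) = (h - 7/3)/(h^2 + h - 2)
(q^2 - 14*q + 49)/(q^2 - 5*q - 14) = (q - 7)/(q + 2)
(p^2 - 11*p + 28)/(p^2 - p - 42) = (p - 4)/(p + 6)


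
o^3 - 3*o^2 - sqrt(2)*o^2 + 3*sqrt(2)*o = o*(o - 3)*(o - sqrt(2))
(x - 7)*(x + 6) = x^2 - x - 42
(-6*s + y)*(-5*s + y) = 30*s^2 - 11*s*y + y^2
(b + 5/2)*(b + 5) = b^2 + 15*b/2 + 25/2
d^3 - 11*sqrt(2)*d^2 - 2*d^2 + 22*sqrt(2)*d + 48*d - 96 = (d - 2)*(d - 8*sqrt(2))*(d - 3*sqrt(2))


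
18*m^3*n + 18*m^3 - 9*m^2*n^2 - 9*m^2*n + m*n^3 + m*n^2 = (-6*m + n)*(-3*m + n)*(m*n + m)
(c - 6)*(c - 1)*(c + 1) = c^3 - 6*c^2 - c + 6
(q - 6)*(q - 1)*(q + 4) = q^3 - 3*q^2 - 22*q + 24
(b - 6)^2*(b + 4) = b^3 - 8*b^2 - 12*b + 144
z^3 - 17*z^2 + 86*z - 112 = (z - 8)*(z - 7)*(z - 2)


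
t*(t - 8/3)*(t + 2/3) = t^3 - 2*t^2 - 16*t/9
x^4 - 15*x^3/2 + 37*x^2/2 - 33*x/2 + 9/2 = (x - 3)^2*(x - 1)*(x - 1/2)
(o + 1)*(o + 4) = o^2 + 5*o + 4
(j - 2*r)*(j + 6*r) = j^2 + 4*j*r - 12*r^2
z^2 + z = z*(z + 1)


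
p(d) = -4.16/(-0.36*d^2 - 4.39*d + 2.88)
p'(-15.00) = 0.18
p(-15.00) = 0.34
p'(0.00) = -2.20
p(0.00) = -1.44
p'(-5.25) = -0.01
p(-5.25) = -0.26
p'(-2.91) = -0.06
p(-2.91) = -0.33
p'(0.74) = -63.98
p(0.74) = 7.35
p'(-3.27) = -0.05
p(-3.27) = -0.31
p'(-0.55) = -0.62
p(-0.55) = -0.80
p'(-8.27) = 0.03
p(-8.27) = -0.29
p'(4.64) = -0.05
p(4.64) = 0.16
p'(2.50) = -0.24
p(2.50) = 0.40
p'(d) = -4.16*(0.72*d + 4.39)/(-0.36*d^2 - 4.39*d + 2.88)^2 = (-2.9952*d - 18.2624)/(0.36*d^2 + 4.39*d - 2.88)^2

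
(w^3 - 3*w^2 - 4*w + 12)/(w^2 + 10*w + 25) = (w^3 - 3*w^2 - 4*w + 12)/(w^2 + 10*w + 25)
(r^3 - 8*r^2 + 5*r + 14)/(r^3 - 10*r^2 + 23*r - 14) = (r + 1)/(r - 1)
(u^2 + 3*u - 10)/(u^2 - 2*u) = (u + 5)/u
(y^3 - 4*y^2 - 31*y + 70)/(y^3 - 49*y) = (y^2 + 3*y - 10)/(y*(y + 7))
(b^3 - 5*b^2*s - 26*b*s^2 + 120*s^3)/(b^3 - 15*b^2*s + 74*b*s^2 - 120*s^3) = (-b - 5*s)/(-b + 5*s)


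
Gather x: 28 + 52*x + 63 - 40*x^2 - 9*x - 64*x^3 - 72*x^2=-64*x^3 - 112*x^2 + 43*x + 91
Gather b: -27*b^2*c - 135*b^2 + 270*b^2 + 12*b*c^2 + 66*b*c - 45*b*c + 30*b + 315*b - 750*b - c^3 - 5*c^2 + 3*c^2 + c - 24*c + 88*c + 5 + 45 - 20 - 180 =b^2*(135 - 27*c) + b*(12*c^2 + 21*c - 405) - c^3 - 2*c^2 + 65*c - 150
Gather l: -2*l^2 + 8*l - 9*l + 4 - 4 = -2*l^2 - l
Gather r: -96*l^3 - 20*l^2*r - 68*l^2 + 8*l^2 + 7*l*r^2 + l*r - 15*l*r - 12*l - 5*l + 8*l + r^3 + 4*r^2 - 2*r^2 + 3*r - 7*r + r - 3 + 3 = -96*l^3 - 60*l^2 - 9*l + r^3 + r^2*(7*l + 2) + r*(-20*l^2 - 14*l - 3)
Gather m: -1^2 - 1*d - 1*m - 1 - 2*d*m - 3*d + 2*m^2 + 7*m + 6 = -4*d + 2*m^2 + m*(6 - 2*d) + 4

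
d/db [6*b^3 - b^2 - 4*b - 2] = 18*b^2 - 2*b - 4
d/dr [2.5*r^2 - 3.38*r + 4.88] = 5.0*r - 3.38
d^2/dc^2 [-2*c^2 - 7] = -4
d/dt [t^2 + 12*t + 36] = 2*t + 12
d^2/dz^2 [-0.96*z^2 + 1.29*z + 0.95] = -1.92000000000000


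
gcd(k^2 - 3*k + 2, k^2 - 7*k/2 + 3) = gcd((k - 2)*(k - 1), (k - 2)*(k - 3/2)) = k - 2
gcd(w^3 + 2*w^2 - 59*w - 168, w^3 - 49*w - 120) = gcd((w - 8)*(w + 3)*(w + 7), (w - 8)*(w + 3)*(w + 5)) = w^2 - 5*w - 24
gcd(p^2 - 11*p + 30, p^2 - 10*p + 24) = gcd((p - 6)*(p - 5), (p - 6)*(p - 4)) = p - 6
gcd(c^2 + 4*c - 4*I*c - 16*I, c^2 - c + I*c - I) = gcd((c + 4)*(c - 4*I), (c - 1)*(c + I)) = 1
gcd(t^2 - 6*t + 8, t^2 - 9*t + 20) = t - 4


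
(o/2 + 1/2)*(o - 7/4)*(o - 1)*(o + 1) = o^4/2 - 3*o^3/8 - 11*o^2/8 + 3*o/8 + 7/8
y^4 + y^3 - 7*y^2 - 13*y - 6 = (y - 3)*(y + 1)^2*(y + 2)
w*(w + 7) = w^2 + 7*w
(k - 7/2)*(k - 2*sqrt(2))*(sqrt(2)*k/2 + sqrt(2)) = sqrt(2)*k^3/2 - 2*k^2 - 3*sqrt(2)*k^2/4 - 7*sqrt(2)*k/2 + 3*k + 14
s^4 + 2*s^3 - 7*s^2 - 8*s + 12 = (s - 2)*(s - 1)*(s + 2)*(s + 3)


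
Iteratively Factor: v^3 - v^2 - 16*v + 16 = (v - 4)*(v^2 + 3*v - 4) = (v - 4)*(v + 4)*(v - 1)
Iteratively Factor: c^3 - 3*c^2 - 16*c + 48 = (c + 4)*(c^2 - 7*c + 12) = (c - 3)*(c + 4)*(c - 4)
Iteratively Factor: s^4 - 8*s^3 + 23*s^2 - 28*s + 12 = (s - 2)*(s^3 - 6*s^2 + 11*s - 6) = (s - 2)^2*(s^2 - 4*s + 3) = (s - 3)*(s - 2)^2*(s - 1)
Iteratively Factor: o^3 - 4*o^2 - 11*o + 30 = (o - 5)*(o^2 + o - 6) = (o - 5)*(o + 3)*(o - 2)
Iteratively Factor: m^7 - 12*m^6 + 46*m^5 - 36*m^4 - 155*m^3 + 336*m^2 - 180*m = (m - 1)*(m^6 - 11*m^5 + 35*m^4 - m^3 - 156*m^2 + 180*m) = (m - 3)*(m - 1)*(m^5 - 8*m^4 + 11*m^3 + 32*m^2 - 60*m) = (m - 3)*(m - 2)*(m - 1)*(m^4 - 6*m^3 - m^2 + 30*m) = (m - 3)^2*(m - 2)*(m - 1)*(m^3 - 3*m^2 - 10*m) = m*(m - 3)^2*(m - 2)*(m - 1)*(m^2 - 3*m - 10) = m*(m - 5)*(m - 3)^2*(m - 2)*(m - 1)*(m + 2)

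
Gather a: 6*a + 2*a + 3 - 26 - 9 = 8*a - 32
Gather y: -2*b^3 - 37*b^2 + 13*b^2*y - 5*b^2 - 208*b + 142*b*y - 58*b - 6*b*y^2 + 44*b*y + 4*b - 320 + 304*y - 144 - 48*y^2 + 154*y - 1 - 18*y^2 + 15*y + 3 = -2*b^3 - 42*b^2 - 262*b + y^2*(-6*b - 66) + y*(13*b^2 + 186*b + 473) - 462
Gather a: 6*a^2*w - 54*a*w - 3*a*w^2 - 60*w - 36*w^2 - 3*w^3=6*a^2*w + a*(-3*w^2 - 54*w) - 3*w^3 - 36*w^2 - 60*w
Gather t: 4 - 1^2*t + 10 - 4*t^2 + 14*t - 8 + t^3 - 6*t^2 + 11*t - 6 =t^3 - 10*t^2 + 24*t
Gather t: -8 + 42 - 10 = 24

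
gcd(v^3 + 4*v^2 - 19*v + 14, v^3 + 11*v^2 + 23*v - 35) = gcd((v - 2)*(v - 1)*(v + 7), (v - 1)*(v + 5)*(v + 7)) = v^2 + 6*v - 7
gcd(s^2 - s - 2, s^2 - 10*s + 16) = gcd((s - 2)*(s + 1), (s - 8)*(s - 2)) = s - 2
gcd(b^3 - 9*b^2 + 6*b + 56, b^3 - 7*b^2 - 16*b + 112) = b^2 - 11*b + 28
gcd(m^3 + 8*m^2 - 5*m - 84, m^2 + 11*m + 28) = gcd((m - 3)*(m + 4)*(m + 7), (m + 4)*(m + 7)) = m^2 + 11*m + 28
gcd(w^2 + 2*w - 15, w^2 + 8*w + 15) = w + 5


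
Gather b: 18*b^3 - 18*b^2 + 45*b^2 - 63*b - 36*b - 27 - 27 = 18*b^3 + 27*b^2 - 99*b - 54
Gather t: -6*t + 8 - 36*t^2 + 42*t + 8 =-36*t^2 + 36*t + 16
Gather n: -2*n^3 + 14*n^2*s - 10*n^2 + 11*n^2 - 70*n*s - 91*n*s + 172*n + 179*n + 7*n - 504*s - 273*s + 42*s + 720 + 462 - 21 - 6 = -2*n^3 + n^2*(14*s + 1) + n*(358 - 161*s) - 735*s + 1155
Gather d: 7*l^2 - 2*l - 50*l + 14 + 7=7*l^2 - 52*l + 21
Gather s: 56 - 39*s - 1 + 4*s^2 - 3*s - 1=4*s^2 - 42*s + 54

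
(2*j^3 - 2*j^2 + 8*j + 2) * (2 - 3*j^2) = -6*j^5 + 6*j^4 - 20*j^3 - 10*j^2 + 16*j + 4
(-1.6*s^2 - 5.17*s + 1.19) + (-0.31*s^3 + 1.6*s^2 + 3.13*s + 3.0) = -0.31*s^3 - 2.04*s + 4.19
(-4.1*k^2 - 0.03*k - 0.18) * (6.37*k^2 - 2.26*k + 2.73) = -26.117*k^4 + 9.0749*k^3 - 12.2718*k^2 + 0.3249*k - 0.4914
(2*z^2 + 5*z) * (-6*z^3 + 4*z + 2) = -12*z^5 - 30*z^4 + 8*z^3 + 24*z^2 + 10*z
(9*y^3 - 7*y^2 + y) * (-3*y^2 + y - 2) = -27*y^5 + 30*y^4 - 28*y^3 + 15*y^2 - 2*y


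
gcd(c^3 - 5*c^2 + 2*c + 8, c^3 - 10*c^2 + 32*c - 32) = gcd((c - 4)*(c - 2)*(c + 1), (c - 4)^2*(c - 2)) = c^2 - 6*c + 8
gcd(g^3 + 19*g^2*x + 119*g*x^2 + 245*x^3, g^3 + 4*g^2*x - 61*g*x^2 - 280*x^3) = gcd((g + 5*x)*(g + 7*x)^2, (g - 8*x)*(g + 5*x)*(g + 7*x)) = g^2 + 12*g*x + 35*x^2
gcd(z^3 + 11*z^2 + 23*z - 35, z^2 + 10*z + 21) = z + 7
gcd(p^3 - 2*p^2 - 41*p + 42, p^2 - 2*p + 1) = p - 1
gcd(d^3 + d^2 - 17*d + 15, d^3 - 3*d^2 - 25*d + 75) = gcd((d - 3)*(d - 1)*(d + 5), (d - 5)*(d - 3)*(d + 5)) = d^2 + 2*d - 15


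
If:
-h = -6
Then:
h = 6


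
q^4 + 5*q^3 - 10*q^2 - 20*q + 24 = (q - 2)*(q - 1)*(q + 2)*(q + 6)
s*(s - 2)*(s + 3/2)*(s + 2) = s^4 + 3*s^3/2 - 4*s^2 - 6*s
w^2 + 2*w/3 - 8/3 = (w - 4/3)*(w + 2)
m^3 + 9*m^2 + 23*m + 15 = (m + 1)*(m + 3)*(m + 5)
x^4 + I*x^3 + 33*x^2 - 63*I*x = x*(x - 3*I)^2*(x + 7*I)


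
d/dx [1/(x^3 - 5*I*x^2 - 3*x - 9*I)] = (-3*x^2 + 10*I*x + 3)/(-x^3 + 5*I*x^2 + 3*x + 9*I)^2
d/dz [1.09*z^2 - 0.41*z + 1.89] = 2.18*z - 0.41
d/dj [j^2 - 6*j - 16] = 2*j - 6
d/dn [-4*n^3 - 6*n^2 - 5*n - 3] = -12*n^2 - 12*n - 5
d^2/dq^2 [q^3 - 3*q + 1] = 6*q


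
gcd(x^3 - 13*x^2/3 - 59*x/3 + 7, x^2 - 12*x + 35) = x - 7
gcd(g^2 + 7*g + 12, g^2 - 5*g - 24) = g + 3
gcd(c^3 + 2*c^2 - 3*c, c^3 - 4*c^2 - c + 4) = c - 1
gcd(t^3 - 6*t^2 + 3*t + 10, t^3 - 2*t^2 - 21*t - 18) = t + 1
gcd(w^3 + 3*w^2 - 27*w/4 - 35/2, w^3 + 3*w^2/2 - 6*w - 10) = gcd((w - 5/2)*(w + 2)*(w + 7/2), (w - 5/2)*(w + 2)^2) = w^2 - w/2 - 5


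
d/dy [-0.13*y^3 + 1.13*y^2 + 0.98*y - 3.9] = -0.39*y^2 + 2.26*y + 0.98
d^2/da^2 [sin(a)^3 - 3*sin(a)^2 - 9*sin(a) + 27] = -9*sin(a)^3 + 12*sin(a)^2 + 15*sin(a) - 6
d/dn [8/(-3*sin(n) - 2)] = 24*cos(n)/(3*sin(n) + 2)^2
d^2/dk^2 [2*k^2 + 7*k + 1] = 4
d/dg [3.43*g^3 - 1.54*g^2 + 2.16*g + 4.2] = 10.29*g^2 - 3.08*g + 2.16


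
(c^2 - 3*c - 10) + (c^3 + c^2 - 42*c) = c^3 + 2*c^2 - 45*c - 10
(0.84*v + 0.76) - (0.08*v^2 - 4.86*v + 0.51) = -0.08*v^2 + 5.7*v + 0.25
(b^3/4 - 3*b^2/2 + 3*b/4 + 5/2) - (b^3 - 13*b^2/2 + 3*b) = -3*b^3/4 + 5*b^2 - 9*b/4 + 5/2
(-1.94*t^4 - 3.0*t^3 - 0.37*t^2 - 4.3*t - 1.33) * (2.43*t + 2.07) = -4.7142*t^5 - 11.3058*t^4 - 7.1091*t^3 - 11.2149*t^2 - 12.1329*t - 2.7531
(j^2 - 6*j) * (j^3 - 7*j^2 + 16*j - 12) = j^5 - 13*j^4 + 58*j^3 - 108*j^2 + 72*j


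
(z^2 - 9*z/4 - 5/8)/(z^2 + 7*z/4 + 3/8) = (2*z - 5)/(2*z + 3)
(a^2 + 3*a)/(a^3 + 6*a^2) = (a + 3)/(a*(a + 6))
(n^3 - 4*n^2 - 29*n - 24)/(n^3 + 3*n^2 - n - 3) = (n - 8)/(n - 1)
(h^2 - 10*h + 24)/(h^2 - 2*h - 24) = (h - 4)/(h + 4)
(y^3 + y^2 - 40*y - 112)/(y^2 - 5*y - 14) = (y^2 + 8*y + 16)/(y + 2)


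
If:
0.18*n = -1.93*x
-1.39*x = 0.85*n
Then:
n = 0.00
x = 0.00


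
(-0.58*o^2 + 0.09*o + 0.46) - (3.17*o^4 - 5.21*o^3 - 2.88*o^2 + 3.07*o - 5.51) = -3.17*o^4 + 5.21*o^3 + 2.3*o^2 - 2.98*o + 5.97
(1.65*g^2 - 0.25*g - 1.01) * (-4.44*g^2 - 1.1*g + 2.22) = -7.326*g^4 - 0.705*g^3 + 8.4224*g^2 + 0.556*g - 2.2422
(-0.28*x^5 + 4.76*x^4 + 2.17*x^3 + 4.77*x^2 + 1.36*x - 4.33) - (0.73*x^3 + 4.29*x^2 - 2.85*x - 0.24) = -0.28*x^5 + 4.76*x^4 + 1.44*x^3 + 0.48*x^2 + 4.21*x - 4.09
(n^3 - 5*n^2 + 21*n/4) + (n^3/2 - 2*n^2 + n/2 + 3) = 3*n^3/2 - 7*n^2 + 23*n/4 + 3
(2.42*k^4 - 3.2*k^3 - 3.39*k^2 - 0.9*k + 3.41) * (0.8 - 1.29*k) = -3.1218*k^5 + 6.064*k^4 + 1.8131*k^3 - 1.551*k^2 - 5.1189*k + 2.728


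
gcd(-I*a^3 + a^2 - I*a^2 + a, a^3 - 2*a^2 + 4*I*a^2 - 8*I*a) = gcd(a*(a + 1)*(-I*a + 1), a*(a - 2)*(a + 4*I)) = a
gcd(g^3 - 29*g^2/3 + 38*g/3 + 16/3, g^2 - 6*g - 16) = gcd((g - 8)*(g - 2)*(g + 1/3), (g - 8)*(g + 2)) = g - 8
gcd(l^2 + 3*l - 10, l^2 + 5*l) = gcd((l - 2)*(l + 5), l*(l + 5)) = l + 5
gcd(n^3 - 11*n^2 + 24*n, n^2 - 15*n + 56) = n - 8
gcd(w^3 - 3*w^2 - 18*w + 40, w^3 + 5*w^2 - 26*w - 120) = w^2 - w - 20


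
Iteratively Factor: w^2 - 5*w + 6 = (w - 2)*(w - 3)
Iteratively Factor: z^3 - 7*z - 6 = (z + 1)*(z^2 - z - 6) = (z - 3)*(z + 1)*(z + 2)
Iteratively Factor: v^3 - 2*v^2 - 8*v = (v + 2)*(v^2 - 4*v) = v*(v + 2)*(v - 4)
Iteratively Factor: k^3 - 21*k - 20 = (k - 5)*(k^2 + 5*k + 4) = (k - 5)*(k + 1)*(k + 4)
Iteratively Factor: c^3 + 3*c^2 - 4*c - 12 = (c + 3)*(c^2 - 4) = (c - 2)*(c + 3)*(c + 2)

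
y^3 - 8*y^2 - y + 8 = (y - 8)*(y - 1)*(y + 1)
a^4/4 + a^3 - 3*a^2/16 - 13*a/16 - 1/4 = (a/4 + 1)*(a - 1)*(a + 1/2)^2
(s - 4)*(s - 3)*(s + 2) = s^3 - 5*s^2 - 2*s + 24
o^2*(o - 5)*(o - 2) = o^4 - 7*o^3 + 10*o^2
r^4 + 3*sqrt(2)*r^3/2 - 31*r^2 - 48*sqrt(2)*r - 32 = (r - 4*sqrt(2))*(r + sqrt(2)/2)*(r + sqrt(2))*(r + 4*sqrt(2))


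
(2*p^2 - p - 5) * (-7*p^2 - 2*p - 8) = -14*p^4 + 3*p^3 + 21*p^2 + 18*p + 40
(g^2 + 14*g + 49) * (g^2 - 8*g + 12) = g^4 + 6*g^3 - 51*g^2 - 224*g + 588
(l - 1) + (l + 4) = 2*l + 3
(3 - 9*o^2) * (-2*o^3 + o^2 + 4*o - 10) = 18*o^5 - 9*o^4 - 42*o^3 + 93*o^2 + 12*o - 30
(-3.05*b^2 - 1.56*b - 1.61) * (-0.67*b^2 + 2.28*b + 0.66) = 2.0435*b^4 - 5.9088*b^3 - 4.4911*b^2 - 4.7004*b - 1.0626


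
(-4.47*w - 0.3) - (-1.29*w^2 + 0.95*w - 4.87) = 1.29*w^2 - 5.42*w + 4.57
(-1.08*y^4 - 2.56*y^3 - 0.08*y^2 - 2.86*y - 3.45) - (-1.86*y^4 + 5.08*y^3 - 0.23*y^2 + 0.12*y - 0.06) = 0.78*y^4 - 7.64*y^3 + 0.15*y^2 - 2.98*y - 3.39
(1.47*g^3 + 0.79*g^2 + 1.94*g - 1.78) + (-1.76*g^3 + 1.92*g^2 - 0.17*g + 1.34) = -0.29*g^3 + 2.71*g^2 + 1.77*g - 0.44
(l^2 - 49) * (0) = 0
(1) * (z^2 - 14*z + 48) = z^2 - 14*z + 48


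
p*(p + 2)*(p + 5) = p^3 + 7*p^2 + 10*p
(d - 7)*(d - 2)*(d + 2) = d^3 - 7*d^2 - 4*d + 28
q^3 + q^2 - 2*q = q*(q - 1)*(q + 2)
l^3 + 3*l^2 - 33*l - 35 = (l - 5)*(l + 1)*(l + 7)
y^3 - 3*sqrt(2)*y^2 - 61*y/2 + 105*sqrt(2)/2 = (y - 5*sqrt(2))*(y - 3*sqrt(2)/2)*(y + 7*sqrt(2)/2)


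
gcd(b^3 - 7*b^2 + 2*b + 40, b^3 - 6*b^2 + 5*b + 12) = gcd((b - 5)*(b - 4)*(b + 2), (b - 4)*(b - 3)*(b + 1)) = b - 4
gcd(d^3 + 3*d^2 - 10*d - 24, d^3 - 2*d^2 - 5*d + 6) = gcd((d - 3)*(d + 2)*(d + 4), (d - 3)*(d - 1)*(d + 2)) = d^2 - d - 6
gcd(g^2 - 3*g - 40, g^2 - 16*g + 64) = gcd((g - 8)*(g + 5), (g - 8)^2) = g - 8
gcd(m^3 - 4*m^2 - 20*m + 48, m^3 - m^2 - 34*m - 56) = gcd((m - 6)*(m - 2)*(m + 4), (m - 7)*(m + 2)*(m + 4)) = m + 4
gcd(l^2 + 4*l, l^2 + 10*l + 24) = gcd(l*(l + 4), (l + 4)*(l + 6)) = l + 4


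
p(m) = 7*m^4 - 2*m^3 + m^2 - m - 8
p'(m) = 28*m^3 - 6*m^2 + 2*m - 1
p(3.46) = 920.90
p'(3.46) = 1093.90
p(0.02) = -8.02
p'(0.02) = -0.96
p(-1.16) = 10.30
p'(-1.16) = -55.10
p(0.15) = -8.13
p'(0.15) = -0.74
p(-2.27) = 208.68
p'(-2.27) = -363.98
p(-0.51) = -6.49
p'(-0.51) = -7.29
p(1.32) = 9.07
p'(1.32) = 55.58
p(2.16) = 126.72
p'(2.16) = 257.50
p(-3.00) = 625.00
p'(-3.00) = -817.00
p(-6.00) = 9538.00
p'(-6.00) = -6277.00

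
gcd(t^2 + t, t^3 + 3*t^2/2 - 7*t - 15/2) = t + 1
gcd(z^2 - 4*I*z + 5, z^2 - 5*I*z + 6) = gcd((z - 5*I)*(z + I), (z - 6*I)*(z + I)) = z + I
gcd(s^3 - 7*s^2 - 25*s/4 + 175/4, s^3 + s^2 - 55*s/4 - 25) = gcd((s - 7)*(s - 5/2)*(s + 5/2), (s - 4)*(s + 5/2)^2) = s + 5/2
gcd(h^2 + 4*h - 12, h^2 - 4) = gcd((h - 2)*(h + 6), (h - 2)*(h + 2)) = h - 2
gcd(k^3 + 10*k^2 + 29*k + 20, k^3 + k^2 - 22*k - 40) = k + 4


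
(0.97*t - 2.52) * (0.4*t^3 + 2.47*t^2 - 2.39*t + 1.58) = 0.388*t^4 + 1.3879*t^3 - 8.5427*t^2 + 7.5554*t - 3.9816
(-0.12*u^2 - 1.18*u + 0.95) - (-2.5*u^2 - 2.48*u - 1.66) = 2.38*u^2 + 1.3*u + 2.61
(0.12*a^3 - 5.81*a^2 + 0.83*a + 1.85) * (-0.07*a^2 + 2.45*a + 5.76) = -0.0084*a^5 + 0.7007*a^4 - 13.6014*a^3 - 31.5616*a^2 + 9.3133*a + 10.656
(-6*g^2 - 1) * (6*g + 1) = -36*g^3 - 6*g^2 - 6*g - 1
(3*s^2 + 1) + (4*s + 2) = 3*s^2 + 4*s + 3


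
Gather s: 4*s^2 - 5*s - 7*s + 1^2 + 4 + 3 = 4*s^2 - 12*s + 8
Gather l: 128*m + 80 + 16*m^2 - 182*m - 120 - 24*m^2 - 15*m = -8*m^2 - 69*m - 40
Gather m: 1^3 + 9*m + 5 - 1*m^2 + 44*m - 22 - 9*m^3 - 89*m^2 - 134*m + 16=-9*m^3 - 90*m^2 - 81*m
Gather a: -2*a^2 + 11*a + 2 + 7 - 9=-2*a^2 + 11*a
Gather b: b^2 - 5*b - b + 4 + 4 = b^2 - 6*b + 8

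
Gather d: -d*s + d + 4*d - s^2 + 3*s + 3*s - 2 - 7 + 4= d*(5 - s) - s^2 + 6*s - 5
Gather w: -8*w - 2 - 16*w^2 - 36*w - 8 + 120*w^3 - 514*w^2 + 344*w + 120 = 120*w^3 - 530*w^2 + 300*w + 110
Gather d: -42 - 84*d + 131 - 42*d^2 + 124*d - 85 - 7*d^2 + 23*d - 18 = -49*d^2 + 63*d - 14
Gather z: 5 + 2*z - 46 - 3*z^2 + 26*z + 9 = -3*z^2 + 28*z - 32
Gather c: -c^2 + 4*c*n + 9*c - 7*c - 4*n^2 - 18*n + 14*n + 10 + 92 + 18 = -c^2 + c*(4*n + 2) - 4*n^2 - 4*n + 120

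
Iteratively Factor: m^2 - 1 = (m - 1)*(m + 1)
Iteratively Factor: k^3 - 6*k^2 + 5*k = (k - 1)*(k^2 - 5*k) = (k - 5)*(k - 1)*(k)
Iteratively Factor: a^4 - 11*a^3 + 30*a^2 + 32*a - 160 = (a - 4)*(a^3 - 7*a^2 + 2*a + 40) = (a - 4)^2*(a^2 - 3*a - 10) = (a - 5)*(a - 4)^2*(a + 2)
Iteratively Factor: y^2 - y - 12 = (y - 4)*(y + 3)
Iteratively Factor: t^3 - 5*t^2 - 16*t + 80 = (t + 4)*(t^2 - 9*t + 20) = (t - 4)*(t + 4)*(t - 5)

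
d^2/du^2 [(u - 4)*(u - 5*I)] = 2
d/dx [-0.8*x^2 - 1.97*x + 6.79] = -1.6*x - 1.97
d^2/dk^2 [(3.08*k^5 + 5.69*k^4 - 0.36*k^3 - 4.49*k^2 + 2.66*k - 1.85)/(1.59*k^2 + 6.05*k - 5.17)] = (46.719288*k^7 + 502.818738*k^6 + 1225.504698*k^5 - 1921.165092*k^4 - 1133.534214*k^3 + 1643.09406*k^2 - 33.314886*k - 239.468262)/(4.019679*k^6 + 45.885015*k^5 + 135.383094*k^4 - 76.951765*k^3 - 440.207922*k^2 + 485.129535*k - 138.188413)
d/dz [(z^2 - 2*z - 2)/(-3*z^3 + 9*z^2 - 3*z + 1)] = (3*z^4 - 12*z^3 - 3*z^2 + 38*z - 8)/(9*z^6 - 54*z^5 + 99*z^4 - 60*z^3 + 27*z^2 - 6*z + 1)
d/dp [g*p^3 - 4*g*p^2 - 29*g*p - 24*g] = g*(3*p^2 - 8*p - 29)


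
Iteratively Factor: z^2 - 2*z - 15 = (z + 3)*(z - 5)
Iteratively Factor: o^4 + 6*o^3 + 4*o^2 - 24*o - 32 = (o + 4)*(o^3 + 2*o^2 - 4*o - 8) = (o + 2)*(o + 4)*(o^2 - 4) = (o + 2)^2*(o + 4)*(o - 2)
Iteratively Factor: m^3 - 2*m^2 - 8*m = (m - 4)*(m^2 + 2*m) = (m - 4)*(m + 2)*(m)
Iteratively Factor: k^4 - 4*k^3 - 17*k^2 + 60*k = (k)*(k^3 - 4*k^2 - 17*k + 60) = k*(k + 4)*(k^2 - 8*k + 15) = k*(k - 5)*(k + 4)*(k - 3)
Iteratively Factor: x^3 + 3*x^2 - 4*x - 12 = (x + 3)*(x^2 - 4) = (x + 2)*(x + 3)*(x - 2)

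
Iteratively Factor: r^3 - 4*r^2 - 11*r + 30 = (r - 2)*(r^2 - 2*r - 15) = (r - 5)*(r - 2)*(r + 3)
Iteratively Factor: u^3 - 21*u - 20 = (u + 1)*(u^2 - u - 20) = (u - 5)*(u + 1)*(u + 4)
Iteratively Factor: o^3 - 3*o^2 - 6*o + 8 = (o - 4)*(o^2 + o - 2) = (o - 4)*(o - 1)*(o + 2)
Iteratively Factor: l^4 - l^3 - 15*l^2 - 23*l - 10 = (l + 1)*(l^3 - 2*l^2 - 13*l - 10) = (l - 5)*(l + 1)*(l^2 + 3*l + 2) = (l - 5)*(l + 1)^2*(l + 2)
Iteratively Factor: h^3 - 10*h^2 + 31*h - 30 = (h - 3)*(h^2 - 7*h + 10) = (h - 3)*(h - 2)*(h - 5)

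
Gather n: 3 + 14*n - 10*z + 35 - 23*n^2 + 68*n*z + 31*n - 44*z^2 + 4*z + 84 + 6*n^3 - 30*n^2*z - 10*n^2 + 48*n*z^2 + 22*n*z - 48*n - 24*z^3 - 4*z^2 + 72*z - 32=6*n^3 + n^2*(-30*z - 33) + n*(48*z^2 + 90*z - 3) - 24*z^3 - 48*z^2 + 66*z + 90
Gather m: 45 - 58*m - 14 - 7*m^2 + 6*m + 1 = -7*m^2 - 52*m + 32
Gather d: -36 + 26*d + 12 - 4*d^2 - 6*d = -4*d^2 + 20*d - 24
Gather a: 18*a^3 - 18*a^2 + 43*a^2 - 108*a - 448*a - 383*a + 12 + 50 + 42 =18*a^3 + 25*a^2 - 939*a + 104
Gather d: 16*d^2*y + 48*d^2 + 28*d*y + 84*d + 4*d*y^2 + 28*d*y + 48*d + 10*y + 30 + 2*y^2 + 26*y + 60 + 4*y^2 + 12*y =d^2*(16*y + 48) + d*(4*y^2 + 56*y + 132) + 6*y^2 + 48*y + 90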